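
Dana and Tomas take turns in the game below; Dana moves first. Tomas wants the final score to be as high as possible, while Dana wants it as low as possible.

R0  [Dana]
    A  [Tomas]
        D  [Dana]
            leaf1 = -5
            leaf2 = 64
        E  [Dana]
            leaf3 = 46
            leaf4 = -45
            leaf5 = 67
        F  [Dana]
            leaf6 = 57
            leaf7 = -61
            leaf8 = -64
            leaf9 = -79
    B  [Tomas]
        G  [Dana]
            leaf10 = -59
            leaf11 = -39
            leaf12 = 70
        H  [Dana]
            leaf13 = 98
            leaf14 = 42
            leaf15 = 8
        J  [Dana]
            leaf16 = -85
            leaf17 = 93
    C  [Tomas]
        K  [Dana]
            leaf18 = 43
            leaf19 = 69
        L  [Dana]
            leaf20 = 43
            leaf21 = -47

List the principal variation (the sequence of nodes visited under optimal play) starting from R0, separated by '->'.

R0 -> A -> D -> leaf1

D (Dana): min(-5, 64) = -5
E (Dana): min(46, -45, 67) = -45
F (Dana): min(57, -61, -64, -79) = -79
A (Tomas): max(-5, -45, -79) = -5
G (Dana): min(-59, -39, 70) = -59
H (Dana): min(98, 42, 8) = 8
J (Dana): min(-85, 93) = -85
B (Tomas): max(-59, 8, -85) = 8
K (Dana): min(43, 69) = 43
L (Dana): min(43, -47) = -47
C (Tomas): max(43, -47) = 43
R0 (Dana): min(-5, 8, 43) = -5
At R0, Dana picks A (lowest: -5).
At A, Tomas picks D (highest: -5).
At D, Dana picks leaf1 (lowest: -5).
Terminal value -5.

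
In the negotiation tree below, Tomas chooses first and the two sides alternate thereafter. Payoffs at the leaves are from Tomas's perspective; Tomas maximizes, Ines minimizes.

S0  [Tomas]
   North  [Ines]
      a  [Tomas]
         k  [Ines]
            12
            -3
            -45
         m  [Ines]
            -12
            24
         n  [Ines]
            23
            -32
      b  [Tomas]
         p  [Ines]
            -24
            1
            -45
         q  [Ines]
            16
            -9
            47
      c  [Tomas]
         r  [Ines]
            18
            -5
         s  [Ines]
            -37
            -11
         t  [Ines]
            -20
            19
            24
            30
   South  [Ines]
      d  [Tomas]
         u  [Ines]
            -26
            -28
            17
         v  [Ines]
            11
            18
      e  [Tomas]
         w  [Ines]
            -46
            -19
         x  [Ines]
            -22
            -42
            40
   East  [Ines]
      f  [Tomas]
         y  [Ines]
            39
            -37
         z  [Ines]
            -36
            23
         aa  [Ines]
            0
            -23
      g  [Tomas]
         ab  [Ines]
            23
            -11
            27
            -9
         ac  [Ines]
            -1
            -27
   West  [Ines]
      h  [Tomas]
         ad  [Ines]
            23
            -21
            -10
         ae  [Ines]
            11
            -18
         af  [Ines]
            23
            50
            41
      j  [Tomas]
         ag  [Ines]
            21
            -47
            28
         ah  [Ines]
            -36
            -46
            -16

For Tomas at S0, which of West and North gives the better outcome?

ad (Ines): min(23, -21, -10) = -21
ae (Ines): min(11, -18) = -18
af (Ines): min(23, 50, 41) = 23
h (Tomas): max(-21, -18, 23) = 23
ag (Ines): min(21, -47, 28) = -47
ah (Ines): min(-36, -46, -16) = -46
j (Tomas): max(-47, -46) = -46
West (Ines): min(23, -46) = -46
k (Ines): min(12, -3, -45) = -45
m (Ines): min(-12, 24) = -12
n (Ines): min(23, -32) = -32
a (Tomas): max(-45, -12, -32) = -12
p (Ines): min(-24, 1, -45) = -45
q (Ines): min(16, -9, 47) = -9
b (Tomas): max(-45, -9) = -9
r (Ines): min(18, -5) = -5
s (Ines): min(-37, -11) = -37
t (Ines): min(-20, 19, 24, 30) = -20
c (Tomas): max(-5, -37, -20) = -5
North (Ines): min(-12, -9, -5) = -12
Tomas prefers the higher value; West=-46, North=-12. North is better since -12 > -46.

North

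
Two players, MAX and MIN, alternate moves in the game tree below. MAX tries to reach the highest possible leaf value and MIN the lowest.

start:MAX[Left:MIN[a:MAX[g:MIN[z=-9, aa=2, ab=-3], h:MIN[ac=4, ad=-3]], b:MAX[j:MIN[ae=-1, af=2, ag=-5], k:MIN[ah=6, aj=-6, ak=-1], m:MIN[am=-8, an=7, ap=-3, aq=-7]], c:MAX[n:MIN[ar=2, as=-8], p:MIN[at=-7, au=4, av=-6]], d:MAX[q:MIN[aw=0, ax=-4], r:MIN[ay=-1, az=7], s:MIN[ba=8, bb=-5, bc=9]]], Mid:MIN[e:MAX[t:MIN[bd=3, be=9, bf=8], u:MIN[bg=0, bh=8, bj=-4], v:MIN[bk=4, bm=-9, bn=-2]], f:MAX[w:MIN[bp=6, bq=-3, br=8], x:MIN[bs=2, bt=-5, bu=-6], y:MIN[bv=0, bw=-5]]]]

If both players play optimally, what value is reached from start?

g (MIN): min(-9, 2, -3) = -9
h (MIN): min(4, -3) = -3
a (MAX): max(-9, -3) = -3
j (MIN): min(-1, 2, -5) = -5
k (MIN): min(6, -6, -1) = -6
m (MIN): min(-8, 7, -3, -7) = -8
b (MAX): max(-5, -6, -8) = -5
n (MIN): min(2, -8) = -8
p (MIN): min(-7, 4, -6) = -7
c (MAX): max(-8, -7) = -7
q (MIN): min(0, -4) = -4
r (MIN): min(-1, 7) = -1
s (MIN): min(8, -5, 9) = -5
d (MAX): max(-4, -1, -5) = -1
Left (MIN): min(-3, -5, -7, -1) = -7
t (MIN): min(3, 9, 8) = 3
u (MIN): min(0, 8, -4) = -4
v (MIN): min(4, -9, -2) = -9
e (MAX): max(3, -4, -9) = 3
w (MIN): min(6, -3, 8) = -3
x (MIN): min(2, -5, -6) = -6
y (MIN): min(0, -5) = -5
f (MAX): max(-3, -6, -5) = -3
Mid (MIN): min(3, -3) = -3
start (MAX): max(-7, -3) = -3

-3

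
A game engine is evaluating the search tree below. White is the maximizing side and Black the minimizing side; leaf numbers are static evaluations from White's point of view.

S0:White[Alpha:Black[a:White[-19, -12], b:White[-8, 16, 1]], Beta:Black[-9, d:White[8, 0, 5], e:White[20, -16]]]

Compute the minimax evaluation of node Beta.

d (White): max(8, 0, 5) = 8
e (White): max(20, -16) = 20
Beta (Black): min(-9, 8, 20) = -9

-9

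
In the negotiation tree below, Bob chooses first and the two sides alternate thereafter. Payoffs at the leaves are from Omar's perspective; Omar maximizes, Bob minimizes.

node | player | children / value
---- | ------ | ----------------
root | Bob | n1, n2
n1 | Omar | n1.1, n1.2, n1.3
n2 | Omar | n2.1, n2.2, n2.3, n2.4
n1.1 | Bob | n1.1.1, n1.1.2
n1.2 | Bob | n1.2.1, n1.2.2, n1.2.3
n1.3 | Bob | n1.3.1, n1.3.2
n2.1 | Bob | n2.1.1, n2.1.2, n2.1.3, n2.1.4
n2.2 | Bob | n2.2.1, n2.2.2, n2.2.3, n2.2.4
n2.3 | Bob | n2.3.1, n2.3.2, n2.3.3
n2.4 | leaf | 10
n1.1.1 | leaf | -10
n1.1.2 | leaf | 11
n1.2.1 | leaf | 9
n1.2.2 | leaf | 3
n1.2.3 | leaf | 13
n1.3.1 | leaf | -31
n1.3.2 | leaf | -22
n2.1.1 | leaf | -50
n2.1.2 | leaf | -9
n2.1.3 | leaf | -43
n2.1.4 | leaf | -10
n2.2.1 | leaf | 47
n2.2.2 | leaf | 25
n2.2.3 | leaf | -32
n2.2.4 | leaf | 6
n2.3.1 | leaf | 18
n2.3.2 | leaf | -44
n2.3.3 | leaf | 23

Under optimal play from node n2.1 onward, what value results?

n2.1 (Bob): min(-50, -9, -43, -10) = -50

-50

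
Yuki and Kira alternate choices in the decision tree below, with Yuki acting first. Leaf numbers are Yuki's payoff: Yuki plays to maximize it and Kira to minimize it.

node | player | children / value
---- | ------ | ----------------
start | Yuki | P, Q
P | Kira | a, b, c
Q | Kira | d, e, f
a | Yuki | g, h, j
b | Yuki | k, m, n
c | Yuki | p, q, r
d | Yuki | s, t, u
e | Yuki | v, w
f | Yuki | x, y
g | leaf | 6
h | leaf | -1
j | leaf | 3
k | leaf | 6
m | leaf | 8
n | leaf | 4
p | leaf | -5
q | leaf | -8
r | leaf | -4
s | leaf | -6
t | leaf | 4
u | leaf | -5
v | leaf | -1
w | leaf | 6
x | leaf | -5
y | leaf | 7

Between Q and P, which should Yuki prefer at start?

d (Yuki): max(-6, 4, -5) = 4
e (Yuki): max(-1, 6) = 6
f (Yuki): max(-5, 7) = 7
Q (Kira): min(4, 6, 7) = 4
a (Yuki): max(6, -1, 3) = 6
b (Yuki): max(6, 8, 4) = 8
c (Yuki): max(-5, -8, -4) = -4
P (Kira): min(6, 8, -4) = -4
Yuki prefers the higher value; Q=4, P=-4. Q is better since 4 > -4.

Q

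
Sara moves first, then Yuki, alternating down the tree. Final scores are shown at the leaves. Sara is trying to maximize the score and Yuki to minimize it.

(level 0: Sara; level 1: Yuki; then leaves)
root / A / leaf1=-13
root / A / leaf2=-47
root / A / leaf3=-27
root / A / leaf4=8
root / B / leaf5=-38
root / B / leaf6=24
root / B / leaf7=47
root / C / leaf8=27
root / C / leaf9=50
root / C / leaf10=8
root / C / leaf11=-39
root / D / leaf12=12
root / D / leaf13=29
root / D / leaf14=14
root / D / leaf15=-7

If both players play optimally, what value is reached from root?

A (Yuki): min(-13, -47, -27, 8) = -47
B (Yuki): min(-38, 24, 47) = -38
C (Yuki): min(27, 50, 8, -39) = -39
D (Yuki): min(12, 29, 14, -7) = -7
root (Sara): max(-47, -38, -39, -7) = -7

-7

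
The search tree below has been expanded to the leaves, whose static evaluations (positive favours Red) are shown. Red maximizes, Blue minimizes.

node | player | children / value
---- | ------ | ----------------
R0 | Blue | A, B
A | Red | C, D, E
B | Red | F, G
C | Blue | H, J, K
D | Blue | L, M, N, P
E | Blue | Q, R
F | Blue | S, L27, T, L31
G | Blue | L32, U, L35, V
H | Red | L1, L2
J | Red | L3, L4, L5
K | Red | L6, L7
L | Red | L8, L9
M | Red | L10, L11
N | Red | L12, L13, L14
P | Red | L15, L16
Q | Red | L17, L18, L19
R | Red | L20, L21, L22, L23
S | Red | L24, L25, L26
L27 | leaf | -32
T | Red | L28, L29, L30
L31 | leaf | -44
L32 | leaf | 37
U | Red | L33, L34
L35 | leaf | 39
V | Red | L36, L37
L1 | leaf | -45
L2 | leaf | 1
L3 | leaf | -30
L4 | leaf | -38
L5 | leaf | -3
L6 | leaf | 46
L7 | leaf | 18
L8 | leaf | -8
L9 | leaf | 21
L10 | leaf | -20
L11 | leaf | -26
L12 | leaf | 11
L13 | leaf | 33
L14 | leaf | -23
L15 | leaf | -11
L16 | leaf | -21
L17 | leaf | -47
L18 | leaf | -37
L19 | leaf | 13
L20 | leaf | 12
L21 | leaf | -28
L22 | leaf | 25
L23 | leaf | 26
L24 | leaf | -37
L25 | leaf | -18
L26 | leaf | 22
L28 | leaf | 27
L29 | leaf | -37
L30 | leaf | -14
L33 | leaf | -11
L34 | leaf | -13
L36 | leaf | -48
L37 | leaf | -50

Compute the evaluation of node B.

-44

S (Red): max(-37, -18, 22) = 22
T (Red): max(27, -37, -14) = 27
F (Blue): min(22, -32, 27, -44) = -44
U (Red): max(-11, -13) = -11
V (Red): max(-48, -50) = -48
G (Blue): min(37, -11, 39, -48) = -48
B (Red): max(-44, -48) = -44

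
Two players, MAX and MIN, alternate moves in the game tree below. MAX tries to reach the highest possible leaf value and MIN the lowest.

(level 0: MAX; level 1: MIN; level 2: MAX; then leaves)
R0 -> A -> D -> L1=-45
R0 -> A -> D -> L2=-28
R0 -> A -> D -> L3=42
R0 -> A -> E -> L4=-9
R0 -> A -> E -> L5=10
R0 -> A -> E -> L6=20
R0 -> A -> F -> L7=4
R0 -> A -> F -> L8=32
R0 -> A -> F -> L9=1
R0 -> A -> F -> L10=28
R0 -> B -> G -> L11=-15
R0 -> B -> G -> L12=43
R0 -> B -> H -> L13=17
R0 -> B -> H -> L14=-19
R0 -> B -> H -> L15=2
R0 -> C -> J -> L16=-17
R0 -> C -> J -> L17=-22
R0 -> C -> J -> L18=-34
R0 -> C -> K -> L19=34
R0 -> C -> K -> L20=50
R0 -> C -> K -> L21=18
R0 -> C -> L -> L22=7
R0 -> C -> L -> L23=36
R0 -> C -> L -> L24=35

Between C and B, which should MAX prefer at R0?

J (MAX): max(-17, -22, -34) = -17
K (MAX): max(34, 50, 18) = 50
L (MAX): max(7, 36, 35) = 36
C (MIN): min(-17, 50, 36) = -17
G (MAX): max(-15, 43) = 43
H (MAX): max(17, -19, 2) = 17
B (MIN): min(43, 17) = 17
MAX prefers the higher value; C=-17, B=17. B is better since 17 > -17.

B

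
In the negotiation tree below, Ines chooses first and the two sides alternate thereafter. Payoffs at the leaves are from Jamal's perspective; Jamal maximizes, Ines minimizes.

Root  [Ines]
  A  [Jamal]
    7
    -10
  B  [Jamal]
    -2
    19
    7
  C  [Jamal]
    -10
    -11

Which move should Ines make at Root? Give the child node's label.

C

A (Jamal): max(7, -10) = 7
B (Jamal): max(-2, 19, 7) = 19
C (Jamal): max(-10, -11) = -10
Root (Ines): min(7, 19, -10) = -10
Ines at Root wants the lowest of {A=7, B=19, C=-10}, so chooses C.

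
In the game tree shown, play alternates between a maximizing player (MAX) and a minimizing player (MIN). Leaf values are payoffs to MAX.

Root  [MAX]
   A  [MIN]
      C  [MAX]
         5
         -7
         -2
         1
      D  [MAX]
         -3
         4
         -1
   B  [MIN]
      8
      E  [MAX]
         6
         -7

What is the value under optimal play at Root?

6

C (MAX): max(5, -7, -2, 1) = 5
D (MAX): max(-3, 4, -1) = 4
A (MIN): min(5, 4) = 4
E (MAX): max(6, -7) = 6
B (MIN): min(8, 6) = 6
Root (MAX): max(4, 6) = 6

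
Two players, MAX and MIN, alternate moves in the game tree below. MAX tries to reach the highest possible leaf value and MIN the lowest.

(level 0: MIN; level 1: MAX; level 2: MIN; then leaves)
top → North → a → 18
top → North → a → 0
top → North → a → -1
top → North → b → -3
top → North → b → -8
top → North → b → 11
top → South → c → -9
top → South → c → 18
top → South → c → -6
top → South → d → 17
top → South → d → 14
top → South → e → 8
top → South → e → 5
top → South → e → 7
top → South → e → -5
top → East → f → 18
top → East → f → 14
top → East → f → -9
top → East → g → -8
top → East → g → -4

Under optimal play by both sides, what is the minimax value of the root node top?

a (MIN): min(18, 0, -1) = -1
b (MIN): min(-3, -8, 11) = -8
North (MAX): max(-1, -8) = -1
c (MIN): min(-9, 18, -6) = -9
d (MIN): min(17, 14) = 14
e (MIN): min(8, 5, 7, -5) = -5
South (MAX): max(-9, 14, -5) = 14
f (MIN): min(18, 14, -9) = -9
g (MIN): min(-8, -4) = -8
East (MAX): max(-9, -8) = -8
top (MIN): min(-1, 14, -8) = -8

-8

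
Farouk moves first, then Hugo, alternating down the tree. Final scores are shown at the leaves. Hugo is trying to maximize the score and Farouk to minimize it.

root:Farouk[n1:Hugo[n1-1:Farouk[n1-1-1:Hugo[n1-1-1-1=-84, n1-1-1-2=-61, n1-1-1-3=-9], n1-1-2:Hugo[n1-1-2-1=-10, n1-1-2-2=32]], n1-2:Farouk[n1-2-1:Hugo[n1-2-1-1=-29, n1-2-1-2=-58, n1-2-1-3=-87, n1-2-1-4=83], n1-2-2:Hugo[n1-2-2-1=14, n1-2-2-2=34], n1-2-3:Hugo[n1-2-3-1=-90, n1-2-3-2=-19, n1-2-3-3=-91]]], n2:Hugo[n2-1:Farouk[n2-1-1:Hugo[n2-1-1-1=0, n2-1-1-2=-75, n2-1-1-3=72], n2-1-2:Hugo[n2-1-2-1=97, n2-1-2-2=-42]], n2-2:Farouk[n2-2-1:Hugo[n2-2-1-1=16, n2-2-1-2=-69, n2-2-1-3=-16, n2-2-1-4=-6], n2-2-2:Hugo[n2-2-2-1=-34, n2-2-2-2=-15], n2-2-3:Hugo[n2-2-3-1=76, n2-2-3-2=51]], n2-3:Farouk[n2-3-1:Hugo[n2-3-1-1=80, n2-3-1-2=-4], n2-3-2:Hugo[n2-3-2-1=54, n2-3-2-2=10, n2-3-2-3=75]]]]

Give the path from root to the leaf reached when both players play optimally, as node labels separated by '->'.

n1-1-1 (Hugo): max(-84, -61, -9) = -9
n1-1-2 (Hugo): max(-10, 32) = 32
n1-1 (Farouk): min(-9, 32) = -9
n1-2-1 (Hugo): max(-29, -58, -87, 83) = 83
n1-2-2 (Hugo): max(14, 34) = 34
n1-2-3 (Hugo): max(-90, -19, -91) = -19
n1-2 (Farouk): min(83, 34, -19) = -19
n1 (Hugo): max(-9, -19) = -9
n2-1-1 (Hugo): max(0, -75, 72) = 72
n2-1-2 (Hugo): max(97, -42) = 97
n2-1 (Farouk): min(72, 97) = 72
n2-2-1 (Hugo): max(16, -69, -16, -6) = 16
n2-2-2 (Hugo): max(-34, -15) = -15
n2-2-3 (Hugo): max(76, 51) = 76
n2-2 (Farouk): min(16, -15, 76) = -15
n2-3-1 (Hugo): max(80, -4) = 80
n2-3-2 (Hugo): max(54, 10, 75) = 75
n2-3 (Farouk): min(80, 75) = 75
n2 (Hugo): max(72, -15, 75) = 75
root (Farouk): min(-9, 75) = -9
At root, Farouk picks n1 (lowest: -9).
At n1, Hugo picks n1-1 (highest: -9).
At n1-1, Farouk picks n1-1-1 (lowest: -9).
At n1-1-1, Hugo picks n1-1-1-3 (highest: -9).
Terminal value -9.

root -> n1 -> n1-1 -> n1-1-1 -> n1-1-1-3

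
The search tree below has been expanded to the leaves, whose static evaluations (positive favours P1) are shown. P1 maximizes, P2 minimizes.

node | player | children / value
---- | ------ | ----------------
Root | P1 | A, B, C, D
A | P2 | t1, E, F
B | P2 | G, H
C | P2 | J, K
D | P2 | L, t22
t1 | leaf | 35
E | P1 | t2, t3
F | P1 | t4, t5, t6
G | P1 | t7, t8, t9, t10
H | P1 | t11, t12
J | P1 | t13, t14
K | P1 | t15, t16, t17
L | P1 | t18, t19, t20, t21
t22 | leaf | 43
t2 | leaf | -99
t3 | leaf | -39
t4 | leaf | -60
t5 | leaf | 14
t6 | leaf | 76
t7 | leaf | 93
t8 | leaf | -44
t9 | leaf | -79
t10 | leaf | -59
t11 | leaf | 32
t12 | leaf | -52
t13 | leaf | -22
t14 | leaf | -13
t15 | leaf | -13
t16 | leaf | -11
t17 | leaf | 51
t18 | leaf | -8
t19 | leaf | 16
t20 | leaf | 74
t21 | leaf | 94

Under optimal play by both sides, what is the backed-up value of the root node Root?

43

E (P1): max(-99, -39) = -39
F (P1): max(-60, 14, 76) = 76
A (P2): min(35, -39, 76) = -39
G (P1): max(93, -44, -79, -59) = 93
H (P1): max(32, -52) = 32
B (P2): min(93, 32) = 32
J (P1): max(-22, -13) = -13
K (P1): max(-13, -11, 51) = 51
C (P2): min(-13, 51) = -13
L (P1): max(-8, 16, 74, 94) = 94
D (P2): min(94, 43) = 43
Root (P1): max(-39, 32, -13, 43) = 43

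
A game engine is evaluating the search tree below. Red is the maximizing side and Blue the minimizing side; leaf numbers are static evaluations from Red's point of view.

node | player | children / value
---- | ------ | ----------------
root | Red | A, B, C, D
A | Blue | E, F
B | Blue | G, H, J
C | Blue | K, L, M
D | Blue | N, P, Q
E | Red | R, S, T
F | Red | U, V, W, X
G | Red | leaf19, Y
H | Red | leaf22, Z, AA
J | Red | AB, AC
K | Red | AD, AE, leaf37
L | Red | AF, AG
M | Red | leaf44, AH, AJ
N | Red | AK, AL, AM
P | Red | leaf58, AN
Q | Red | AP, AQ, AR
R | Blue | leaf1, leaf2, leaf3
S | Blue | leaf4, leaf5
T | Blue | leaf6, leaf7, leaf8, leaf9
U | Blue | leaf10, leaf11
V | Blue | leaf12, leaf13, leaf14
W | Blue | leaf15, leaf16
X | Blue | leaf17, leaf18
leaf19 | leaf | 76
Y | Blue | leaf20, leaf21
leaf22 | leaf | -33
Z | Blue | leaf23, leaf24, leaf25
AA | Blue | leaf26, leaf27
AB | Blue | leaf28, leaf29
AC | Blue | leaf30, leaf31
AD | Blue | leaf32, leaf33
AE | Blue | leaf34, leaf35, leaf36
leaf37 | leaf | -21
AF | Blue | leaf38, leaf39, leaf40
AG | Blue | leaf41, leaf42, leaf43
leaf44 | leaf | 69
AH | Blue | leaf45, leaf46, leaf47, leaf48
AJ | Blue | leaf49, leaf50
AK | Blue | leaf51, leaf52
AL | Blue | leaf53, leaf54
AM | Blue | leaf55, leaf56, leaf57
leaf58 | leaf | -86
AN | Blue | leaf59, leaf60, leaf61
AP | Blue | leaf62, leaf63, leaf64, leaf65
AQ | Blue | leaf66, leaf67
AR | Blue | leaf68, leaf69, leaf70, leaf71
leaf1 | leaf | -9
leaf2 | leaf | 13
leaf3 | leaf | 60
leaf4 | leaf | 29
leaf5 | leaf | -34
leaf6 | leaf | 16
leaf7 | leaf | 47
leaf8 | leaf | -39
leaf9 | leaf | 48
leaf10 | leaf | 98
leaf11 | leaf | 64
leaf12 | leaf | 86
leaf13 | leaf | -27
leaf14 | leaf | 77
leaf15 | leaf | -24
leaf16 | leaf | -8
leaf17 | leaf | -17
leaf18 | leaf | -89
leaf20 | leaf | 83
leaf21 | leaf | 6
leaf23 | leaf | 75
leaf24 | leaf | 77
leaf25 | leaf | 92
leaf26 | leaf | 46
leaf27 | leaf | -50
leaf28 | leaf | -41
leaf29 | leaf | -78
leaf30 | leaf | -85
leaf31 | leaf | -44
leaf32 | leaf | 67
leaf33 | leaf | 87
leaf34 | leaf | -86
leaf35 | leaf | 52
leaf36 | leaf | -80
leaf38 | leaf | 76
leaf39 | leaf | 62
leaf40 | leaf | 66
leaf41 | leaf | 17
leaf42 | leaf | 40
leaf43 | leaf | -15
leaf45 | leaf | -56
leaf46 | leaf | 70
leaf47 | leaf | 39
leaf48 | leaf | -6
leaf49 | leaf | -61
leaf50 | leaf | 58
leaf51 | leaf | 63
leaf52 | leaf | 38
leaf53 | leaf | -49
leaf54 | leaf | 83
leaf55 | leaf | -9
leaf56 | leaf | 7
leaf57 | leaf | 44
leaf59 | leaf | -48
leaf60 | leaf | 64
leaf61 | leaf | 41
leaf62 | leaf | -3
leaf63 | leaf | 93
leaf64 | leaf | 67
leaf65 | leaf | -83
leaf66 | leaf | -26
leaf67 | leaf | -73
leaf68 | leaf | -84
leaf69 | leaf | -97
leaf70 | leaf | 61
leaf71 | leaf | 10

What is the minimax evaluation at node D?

AK (Blue): min(63, 38) = 38
AL (Blue): min(-49, 83) = -49
AM (Blue): min(-9, 7, 44) = -9
N (Red): max(38, -49, -9) = 38
AN (Blue): min(-48, 64, 41) = -48
P (Red): max(-86, -48) = -48
AP (Blue): min(-3, 93, 67, -83) = -83
AQ (Blue): min(-26, -73) = -73
AR (Blue): min(-84, -97, 61, 10) = -97
Q (Red): max(-83, -73, -97) = -73
D (Blue): min(38, -48, -73) = -73

-73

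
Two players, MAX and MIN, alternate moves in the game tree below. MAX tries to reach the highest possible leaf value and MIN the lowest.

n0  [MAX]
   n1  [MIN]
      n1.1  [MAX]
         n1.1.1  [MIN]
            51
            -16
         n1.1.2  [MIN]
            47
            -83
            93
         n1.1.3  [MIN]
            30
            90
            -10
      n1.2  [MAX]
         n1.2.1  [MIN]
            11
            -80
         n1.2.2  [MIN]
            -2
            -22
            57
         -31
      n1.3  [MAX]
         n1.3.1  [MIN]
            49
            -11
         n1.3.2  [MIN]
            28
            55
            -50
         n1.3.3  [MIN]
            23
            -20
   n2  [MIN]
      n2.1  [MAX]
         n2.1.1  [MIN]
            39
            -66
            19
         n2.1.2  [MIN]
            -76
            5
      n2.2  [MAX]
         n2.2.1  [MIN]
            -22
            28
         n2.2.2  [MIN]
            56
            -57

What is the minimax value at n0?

-22

n1.1.1 (MIN): min(51, -16) = -16
n1.1.2 (MIN): min(47, -83, 93) = -83
n1.1.3 (MIN): min(30, 90, -10) = -10
n1.1 (MAX): max(-16, -83, -10) = -10
n1.2.1 (MIN): min(11, -80) = -80
n1.2.2 (MIN): min(-2, -22, 57) = -22
n1.2 (MAX): max(-80, -22, -31) = -22
n1.3.1 (MIN): min(49, -11) = -11
n1.3.2 (MIN): min(28, 55, -50) = -50
n1.3.3 (MIN): min(23, -20) = -20
n1.3 (MAX): max(-11, -50, -20) = -11
n1 (MIN): min(-10, -22, -11) = -22
n2.1.1 (MIN): min(39, -66, 19) = -66
n2.1.2 (MIN): min(-76, 5) = -76
n2.1 (MAX): max(-66, -76) = -66
n2.2.1 (MIN): min(-22, 28) = -22
n2.2.2 (MIN): min(56, -57) = -57
n2.2 (MAX): max(-22, -57) = -22
n2 (MIN): min(-66, -22) = -66
n0 (MAX): max(-22, -66) = -22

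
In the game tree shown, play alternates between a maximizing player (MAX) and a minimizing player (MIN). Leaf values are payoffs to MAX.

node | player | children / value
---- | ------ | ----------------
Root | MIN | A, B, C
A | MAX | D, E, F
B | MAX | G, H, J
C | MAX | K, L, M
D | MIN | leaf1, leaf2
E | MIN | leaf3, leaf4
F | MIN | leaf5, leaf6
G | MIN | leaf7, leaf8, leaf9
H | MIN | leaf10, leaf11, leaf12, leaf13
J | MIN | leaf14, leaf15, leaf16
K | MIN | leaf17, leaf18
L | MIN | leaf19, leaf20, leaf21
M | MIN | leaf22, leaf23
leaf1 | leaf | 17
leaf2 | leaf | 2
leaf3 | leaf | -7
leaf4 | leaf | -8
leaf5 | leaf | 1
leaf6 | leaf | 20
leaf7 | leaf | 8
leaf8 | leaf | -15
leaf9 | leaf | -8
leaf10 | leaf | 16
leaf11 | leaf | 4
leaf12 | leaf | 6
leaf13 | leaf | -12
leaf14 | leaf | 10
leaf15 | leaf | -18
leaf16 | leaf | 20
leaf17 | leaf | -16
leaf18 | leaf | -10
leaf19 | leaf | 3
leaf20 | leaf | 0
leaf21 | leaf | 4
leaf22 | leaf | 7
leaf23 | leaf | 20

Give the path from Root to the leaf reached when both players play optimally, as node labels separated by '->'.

D (MIN): min(17, 2) = 2
E (MIN): min(-7, -8) = -8
F (MIN): min(1, 20) = 1
A (MAX): max(2, -8, 1) = 2
G (MIN): min(8, -15, -8) = -15
H (MIN): min(16, 4, 6, -12) = -12
J (MIN): min(10, -18, 20) = -18
B (MAX): max(-15, -12, -18) = -12
K (MIN): min(-16, -10) = -16
L (MIN): min(3, 0, 4) = 0
M (MIN): min(7, 20) = 7
C (MAX): max(-16, 0, 7) = 7
Root (MIN): min(2, -12, 7) = -12
At Root, MIN picks B (lowest: -12).
At B, MAX picks H (highest: -12).
At H, MIN picks leaf13 (lowest: -12).
Terminal value -12.

Root -> B -> H -> leaf13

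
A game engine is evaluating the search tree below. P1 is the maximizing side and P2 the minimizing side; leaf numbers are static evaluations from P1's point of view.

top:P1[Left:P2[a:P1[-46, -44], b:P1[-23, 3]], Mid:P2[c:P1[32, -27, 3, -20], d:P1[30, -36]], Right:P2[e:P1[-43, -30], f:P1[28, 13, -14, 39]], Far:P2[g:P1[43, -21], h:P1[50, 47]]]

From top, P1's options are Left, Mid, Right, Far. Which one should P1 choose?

Far

a (P1): max(-46, -44) = -44
b (P1): max(-23, 3) = 3
Left (P2): min(-44, 3) = -44
c (P1): max(32, -27, 3, -20) = 32
d (P1): max(30, -36) = 30
Mid (P2): min(32, 30) = 30
e (P1): max(-43, -30) = -30
f (P1): max(28, 13, -14, 39) = 39
Right (P2): min(-30, 39) = -30
g (P1): max(43, -21) = 43
h (P1): max(50, 47) = 50
Far (P2): min(43, 50) = 43
top (P1): max(-44, 30, -30, 43) = 43
P1 at top wants the highest of {Left=-44, Mid=30, Right=-30, Far=43}, so chooses Far.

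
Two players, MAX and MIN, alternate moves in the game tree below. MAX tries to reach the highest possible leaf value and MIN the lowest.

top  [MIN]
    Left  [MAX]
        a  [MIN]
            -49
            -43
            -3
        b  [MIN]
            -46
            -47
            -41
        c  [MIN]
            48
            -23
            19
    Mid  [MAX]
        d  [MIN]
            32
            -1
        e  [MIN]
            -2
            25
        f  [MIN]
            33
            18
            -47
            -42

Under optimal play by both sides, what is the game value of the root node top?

a (MIN): min(-49, -43, -3) = -49
b (MIN): min(-46, -47, -41) = -47
c (MIN): min(48, -23, 19) = -23
Left (MAX): max(-49, -47, -23) = -23
d (MIN): min(32, -1) = -1
e (MIN): min(-2, 25) = -2
f (MIN): min(33, 18, -47, -42) = -47
Mid (MAX): max(-1, -2, -47) = -1
top (MIN): min(-23, -1) = -23

-23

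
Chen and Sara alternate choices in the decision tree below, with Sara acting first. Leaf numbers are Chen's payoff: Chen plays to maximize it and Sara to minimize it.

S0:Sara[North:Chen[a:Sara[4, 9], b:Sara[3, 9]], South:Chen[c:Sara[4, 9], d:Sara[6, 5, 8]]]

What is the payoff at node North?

a (Sara): min(4, 9) = 4
b (Sara): min(3, 9) = 3
North (Chen): max(4, 3) = 4

4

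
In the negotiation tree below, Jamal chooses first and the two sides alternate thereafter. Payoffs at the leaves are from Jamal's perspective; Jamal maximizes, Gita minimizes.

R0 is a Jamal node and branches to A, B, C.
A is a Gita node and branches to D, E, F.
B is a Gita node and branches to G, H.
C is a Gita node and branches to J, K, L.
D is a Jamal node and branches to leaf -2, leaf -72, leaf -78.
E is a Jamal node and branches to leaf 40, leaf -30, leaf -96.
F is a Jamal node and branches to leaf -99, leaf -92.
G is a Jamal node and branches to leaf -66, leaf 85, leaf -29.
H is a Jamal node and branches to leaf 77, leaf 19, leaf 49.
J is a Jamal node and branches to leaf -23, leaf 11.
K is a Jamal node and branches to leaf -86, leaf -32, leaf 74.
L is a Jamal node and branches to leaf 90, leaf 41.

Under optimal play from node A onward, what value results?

-92

D (Jamal): max(-2, -72, -78) = -2
E (Jamal): max(40, -30, -96) = 40
F (Jamal): max(-99, -92) = -92
A (Gita): min(-2, 40, -92) = -92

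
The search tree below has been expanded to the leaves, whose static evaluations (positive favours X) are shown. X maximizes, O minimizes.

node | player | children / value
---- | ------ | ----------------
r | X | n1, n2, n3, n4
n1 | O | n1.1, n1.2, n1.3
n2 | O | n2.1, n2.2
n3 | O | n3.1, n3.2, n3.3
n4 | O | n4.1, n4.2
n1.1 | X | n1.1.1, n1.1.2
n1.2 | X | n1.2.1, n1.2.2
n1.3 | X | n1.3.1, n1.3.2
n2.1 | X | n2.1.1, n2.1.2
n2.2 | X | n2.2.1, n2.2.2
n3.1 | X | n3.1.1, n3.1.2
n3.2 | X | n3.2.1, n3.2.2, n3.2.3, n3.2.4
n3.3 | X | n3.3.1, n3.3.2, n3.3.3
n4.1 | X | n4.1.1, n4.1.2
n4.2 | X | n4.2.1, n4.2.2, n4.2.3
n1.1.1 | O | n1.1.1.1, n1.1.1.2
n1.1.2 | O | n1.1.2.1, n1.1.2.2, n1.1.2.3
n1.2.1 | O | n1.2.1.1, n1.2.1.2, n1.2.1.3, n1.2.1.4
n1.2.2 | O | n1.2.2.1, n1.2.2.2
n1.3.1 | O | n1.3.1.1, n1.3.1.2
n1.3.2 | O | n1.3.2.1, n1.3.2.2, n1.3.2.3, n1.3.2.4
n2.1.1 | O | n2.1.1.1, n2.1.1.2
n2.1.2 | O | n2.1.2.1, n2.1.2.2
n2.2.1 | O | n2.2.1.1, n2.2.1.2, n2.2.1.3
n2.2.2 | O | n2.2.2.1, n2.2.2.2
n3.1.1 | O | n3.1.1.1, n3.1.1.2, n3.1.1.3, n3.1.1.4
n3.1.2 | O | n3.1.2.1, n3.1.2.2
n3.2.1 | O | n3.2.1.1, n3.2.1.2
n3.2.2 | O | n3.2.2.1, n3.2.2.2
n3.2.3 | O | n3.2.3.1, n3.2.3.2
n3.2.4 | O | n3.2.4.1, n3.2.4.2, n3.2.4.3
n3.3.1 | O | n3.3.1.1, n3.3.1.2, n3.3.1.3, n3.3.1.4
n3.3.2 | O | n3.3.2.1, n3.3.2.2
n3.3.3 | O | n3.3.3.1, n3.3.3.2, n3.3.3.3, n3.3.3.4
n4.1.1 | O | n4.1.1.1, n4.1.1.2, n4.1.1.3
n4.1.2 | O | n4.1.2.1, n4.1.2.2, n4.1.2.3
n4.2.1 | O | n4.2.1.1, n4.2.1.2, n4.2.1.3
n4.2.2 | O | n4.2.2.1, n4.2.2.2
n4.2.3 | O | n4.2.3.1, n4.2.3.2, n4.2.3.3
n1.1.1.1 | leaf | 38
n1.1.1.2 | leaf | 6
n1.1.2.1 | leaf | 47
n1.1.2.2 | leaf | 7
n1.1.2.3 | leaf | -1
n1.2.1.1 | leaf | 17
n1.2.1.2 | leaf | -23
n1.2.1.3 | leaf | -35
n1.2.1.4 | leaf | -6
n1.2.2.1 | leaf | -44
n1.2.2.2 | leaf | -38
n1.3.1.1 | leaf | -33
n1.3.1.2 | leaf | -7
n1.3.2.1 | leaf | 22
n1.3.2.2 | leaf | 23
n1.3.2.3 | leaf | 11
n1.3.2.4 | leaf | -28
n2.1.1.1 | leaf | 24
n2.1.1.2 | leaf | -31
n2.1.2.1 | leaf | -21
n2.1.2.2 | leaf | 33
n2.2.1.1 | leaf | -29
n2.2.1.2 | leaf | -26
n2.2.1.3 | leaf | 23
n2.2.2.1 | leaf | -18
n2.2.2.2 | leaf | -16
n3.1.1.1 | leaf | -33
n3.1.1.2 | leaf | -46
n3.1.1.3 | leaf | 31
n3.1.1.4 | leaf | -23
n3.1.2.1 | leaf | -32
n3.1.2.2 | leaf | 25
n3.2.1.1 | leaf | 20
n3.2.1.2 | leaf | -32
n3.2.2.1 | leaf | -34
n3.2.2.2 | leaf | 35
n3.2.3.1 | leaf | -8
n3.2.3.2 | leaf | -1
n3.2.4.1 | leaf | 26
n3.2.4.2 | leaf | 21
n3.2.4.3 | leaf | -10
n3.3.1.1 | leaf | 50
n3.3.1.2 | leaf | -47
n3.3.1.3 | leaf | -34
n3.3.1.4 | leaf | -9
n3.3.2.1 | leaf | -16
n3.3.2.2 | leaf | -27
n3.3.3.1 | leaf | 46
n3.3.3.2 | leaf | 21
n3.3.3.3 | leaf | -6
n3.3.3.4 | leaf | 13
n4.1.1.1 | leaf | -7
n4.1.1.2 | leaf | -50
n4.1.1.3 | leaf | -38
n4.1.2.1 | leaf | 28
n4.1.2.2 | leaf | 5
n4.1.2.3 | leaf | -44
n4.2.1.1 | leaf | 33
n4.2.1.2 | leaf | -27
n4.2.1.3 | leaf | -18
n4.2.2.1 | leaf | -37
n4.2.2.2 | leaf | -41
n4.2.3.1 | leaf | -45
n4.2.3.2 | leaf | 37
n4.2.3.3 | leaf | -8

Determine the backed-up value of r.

-21

n1.1.1 (O): min(38, 6) = 6
n1.1.2 (O): min(47, 7, -1) = -1
n1.1 (X): max(6, -1) = 6
n1.2.1 (O): min(17, -23, -35, -6) = -35
n1.2.2 (O): min(-44, -38) = -44
n1.2 (X): max(-35, -44) = -35
n1.3.1 (O): min(-33, -7) = -33
n1.3.2 (O): min(22, 23, 11, -28) = -28
n1.3 (X): max(-33, -28) = -28
n1 (O): min(6, -35, -28) = -35
n2.1.1 (O): min(24, -31) = -31
n2.1.2 (O): min(-21, 33) = -21
n2.1 (X): max(-31, -21) = -21
n2.2.1 (O): min(-29, -26, 23) = -29
n2.2.2 (O): min(-18, -16) = -18
n2.2 (X): max(-29, -18) = -18
n2 (O): min(-21, -18) = -21
n3.1.1 (O): min(-33, -46, 31, -23) = -46
n3.1.2 (O): min(-32, 25) = -32
n3.1 (X): max(-46, -32) = -32
n3.2.1 (O): min(20, -32) = -32
n3.2.2 (O): min(-34, 35) = -34
n3.2.3 (O): min(-8, -1) = -8
n3.2.4 (O): min(26, 21, -10) = -10
n3.2 (X): max(-32, -34, -8, -10) = -8
n3.3.1 (O): min(50, -47, -34, -9) = -47
n3.3.2 (O): min(-16, -27) = -27
n3.3.3 (O): min(46, 21, -6, 13) = -6
n3.3 (X): max(-47, -27, -6) = -6
n3 (O): min(-32, -8, -6) = -32
n4.1.1 (O): min(-7, -50, -38) = -50
n4.1.2 (O): min(28, 5, -44) = -44
n4.1 (X): max(-50, -44) = -44
n4.2.1 (O): min(33, -27, -18) = -27
n4.2.2 (O): min(-37, -41) = -41
n4.2.3 (O): min(-45, 37, -8) = -45
n4.2 (X): max(-27, -41, -45) = -27
n4 (O): min(-44, -27) = -44
r (X): max(-35, -21, -32, -44) = -21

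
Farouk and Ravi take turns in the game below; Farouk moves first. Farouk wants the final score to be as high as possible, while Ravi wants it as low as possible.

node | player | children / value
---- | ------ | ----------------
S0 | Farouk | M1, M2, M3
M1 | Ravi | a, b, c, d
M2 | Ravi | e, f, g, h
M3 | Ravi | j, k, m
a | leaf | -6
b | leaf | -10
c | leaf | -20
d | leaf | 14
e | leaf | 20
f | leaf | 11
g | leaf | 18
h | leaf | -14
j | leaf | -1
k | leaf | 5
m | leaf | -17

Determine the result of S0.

-14

M1 (Ravi): min(-6, -10, -20, 14) = -20
M2 (Ravi): min(20, 11, 18, -14) = -14
M3 (Ravi): min(-1, 5, -17) = -17
S0 (Farouk): max(-20, -14, -17) = -14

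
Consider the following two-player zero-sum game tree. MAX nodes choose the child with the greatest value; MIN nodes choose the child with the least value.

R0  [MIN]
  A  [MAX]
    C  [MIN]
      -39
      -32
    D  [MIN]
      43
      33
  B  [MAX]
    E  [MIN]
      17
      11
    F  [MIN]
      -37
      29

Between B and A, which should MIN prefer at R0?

E (MIN): min(17, 11) = 11
F (MIN): min(-37, 29) = -37
B (MAX): max(11, -37) = 11
C (MIN): min(-39, -32) = -39
D (MIN): min(43, 33) = 33
A (MAX): max(-39, 33) = 33
MIN prefers the lower value; B=11, A=33. B is better since 11 < 33.

B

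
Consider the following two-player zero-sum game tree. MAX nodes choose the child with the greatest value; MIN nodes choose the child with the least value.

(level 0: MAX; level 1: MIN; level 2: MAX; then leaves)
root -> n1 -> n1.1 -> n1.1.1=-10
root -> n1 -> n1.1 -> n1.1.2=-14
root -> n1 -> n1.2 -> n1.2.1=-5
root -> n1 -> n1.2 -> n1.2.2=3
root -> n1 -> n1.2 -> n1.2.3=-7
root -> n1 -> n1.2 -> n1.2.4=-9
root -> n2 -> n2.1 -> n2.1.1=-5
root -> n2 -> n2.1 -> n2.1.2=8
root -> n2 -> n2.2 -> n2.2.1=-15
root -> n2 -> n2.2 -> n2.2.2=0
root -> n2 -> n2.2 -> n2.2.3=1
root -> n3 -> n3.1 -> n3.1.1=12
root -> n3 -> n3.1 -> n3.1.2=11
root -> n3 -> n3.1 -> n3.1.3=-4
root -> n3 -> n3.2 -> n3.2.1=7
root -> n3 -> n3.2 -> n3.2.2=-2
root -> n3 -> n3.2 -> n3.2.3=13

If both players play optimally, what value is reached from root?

n1.1 (MAX): max(-10, -14) = -10
n1.2 (MAX): max(-5, 3, -7, -9) = 3
n1 (MIN): min(-10, 3) = -10
n2.1 (MAX): max(-5, 8) = 8
n2.2 (MAX): max(-15, 0, 1) = 1
n2 (MIN): min(8, 1) = 1
n3.1 (MAX): max(12, 11, -4) = 12
n3.2 (MAX): max(7, -2, 13) = 13
n3 (MIN): min(12, 13) = 12
root (MAX): max(-10, 1, 12) = 12

12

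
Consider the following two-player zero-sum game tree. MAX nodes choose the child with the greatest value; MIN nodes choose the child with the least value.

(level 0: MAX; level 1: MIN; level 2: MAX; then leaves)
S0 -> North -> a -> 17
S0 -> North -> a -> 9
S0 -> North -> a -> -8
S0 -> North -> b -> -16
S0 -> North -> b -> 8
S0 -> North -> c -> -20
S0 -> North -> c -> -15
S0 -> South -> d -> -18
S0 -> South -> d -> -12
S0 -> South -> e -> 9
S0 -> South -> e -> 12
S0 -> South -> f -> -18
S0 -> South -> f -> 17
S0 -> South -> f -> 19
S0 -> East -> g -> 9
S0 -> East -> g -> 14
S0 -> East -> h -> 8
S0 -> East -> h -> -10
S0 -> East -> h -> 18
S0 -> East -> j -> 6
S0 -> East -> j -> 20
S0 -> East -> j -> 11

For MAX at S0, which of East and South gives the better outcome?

g (MAX): max(9, 14) = 14
h (MAX): max(8, -10, 18) = 18
j (MAX): max(6, 20, 11) = 20
East (MIN): min(14, 18, 20) = 14
d (MAX): max(-18, -12) = -12
e (MAX): max(9, 12) = 12
f (MAX): max(-18, 17, 19) = 19
South (MIN): min(-12, 12, 19) = -12
MAX prefers the higher value; East=14, South=-12. East is better since 14 > -12.

East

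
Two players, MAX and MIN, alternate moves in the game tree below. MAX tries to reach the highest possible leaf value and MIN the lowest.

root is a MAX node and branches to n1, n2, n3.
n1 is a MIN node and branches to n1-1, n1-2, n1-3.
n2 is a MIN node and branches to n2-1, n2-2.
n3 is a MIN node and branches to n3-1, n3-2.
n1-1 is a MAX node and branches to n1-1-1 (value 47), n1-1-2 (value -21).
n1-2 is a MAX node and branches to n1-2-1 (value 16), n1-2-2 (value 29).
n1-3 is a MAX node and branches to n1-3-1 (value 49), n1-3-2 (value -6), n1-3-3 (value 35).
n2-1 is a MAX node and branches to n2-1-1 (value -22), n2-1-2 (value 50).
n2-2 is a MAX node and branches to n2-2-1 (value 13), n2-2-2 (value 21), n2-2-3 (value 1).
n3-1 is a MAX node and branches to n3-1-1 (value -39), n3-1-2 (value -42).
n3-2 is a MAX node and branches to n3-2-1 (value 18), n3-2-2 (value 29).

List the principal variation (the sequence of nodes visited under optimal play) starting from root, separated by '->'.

root -> n1 -> n1-2 -> n1-2-2

n1-1 (MAX): max(47, -21) = 47
n1-2 (MAX): max(16, 29) = 29
n1-3 (MAX): max(49, -6, 35) = 49
n1 (MIN): min(47, 29, 49) = 29
n2-1 (MAX): max(-22, 50) = 50
n2-2 (MAX): max(13, 21, 1) = 21
n2 (MIN): min(50, 21) = 21
n3-1 (MAX): max(-39, -42) = -39
n3-2 (MAX): max(18, 29) = 29
n3 (MIN): min(-39, 29) = -39
root (MAX): max(29, 21, -39) = 29
At root, MAX picks n1 (highest: 29).
At n1, MIN picks n1-2 (lowest: 29).
At n1-2, MAX picks n1-2-2 (highest: 29).
Terminal value 29.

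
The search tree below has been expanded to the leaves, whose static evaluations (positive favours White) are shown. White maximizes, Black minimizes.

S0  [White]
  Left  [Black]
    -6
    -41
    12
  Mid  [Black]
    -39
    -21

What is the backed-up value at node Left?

Left (Black): min(-6, -41, 12) = -41

-41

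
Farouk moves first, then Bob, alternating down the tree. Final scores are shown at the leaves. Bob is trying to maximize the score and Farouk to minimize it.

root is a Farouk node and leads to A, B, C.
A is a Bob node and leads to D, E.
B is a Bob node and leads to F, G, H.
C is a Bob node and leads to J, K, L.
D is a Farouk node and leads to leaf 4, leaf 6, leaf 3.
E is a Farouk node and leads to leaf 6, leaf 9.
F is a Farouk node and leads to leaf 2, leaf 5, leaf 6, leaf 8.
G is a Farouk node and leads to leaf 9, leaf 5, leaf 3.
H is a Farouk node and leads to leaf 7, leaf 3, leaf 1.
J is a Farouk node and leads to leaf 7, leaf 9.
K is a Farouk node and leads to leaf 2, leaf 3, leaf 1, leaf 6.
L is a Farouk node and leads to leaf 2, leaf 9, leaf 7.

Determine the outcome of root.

3

D (Farouk): min(4, 6, 3) = 3
E (Farouk): min(6, 9) = 6
A (Bob): max(3, 6) = 6
F (Farouk): min(2, 5, 6, 8) = 2
G (Farouk): min(9, 5, 3) = 3
H (Farouk): min(7, 3, 1) = 1
B (Bob): max(2, 3, 1) = 3
J (Farouk): min(7, 9) = 7
K (Farouk): min(2, 3, 1, 6) = 1
L (Farouk): min(2, 9, 7) = 2
C (Bob): max(7, 1, 2) = 7
root (Farouk): min(6, 3, 7) = 3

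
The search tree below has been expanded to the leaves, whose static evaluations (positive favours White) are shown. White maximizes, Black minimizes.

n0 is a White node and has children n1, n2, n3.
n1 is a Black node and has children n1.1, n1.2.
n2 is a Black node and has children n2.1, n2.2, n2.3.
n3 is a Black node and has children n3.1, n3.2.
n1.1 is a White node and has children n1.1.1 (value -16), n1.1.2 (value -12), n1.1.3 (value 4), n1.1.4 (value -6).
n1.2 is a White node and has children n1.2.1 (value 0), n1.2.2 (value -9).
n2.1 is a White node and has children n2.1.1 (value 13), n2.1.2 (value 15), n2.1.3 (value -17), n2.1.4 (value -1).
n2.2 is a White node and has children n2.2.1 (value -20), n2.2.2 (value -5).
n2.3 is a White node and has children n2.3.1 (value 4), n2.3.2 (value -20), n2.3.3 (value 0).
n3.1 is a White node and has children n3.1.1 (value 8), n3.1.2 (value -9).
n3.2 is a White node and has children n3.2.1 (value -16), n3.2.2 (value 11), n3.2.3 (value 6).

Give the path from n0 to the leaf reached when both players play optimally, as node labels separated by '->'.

n0 -> n3 -> n3.1 -> n3.1.1

n1.1 (White): max(-16, -12, 4, -6) = 4
n1.2 (White): max(0, -9) = 0
n1 (Black): min(4, 0) = 0
n2.1 (White): max(13, 15, -17, -1) = 15
n2.2 (White): max(-20, -5) = -5
n2.3 (White): max(4, -20, 0) = 4
n2 (Black): min(15, -5, 4) = -5
n3.1 (White): max(8, -9) = 8
n3.2 (White): max(-16, 11, 6) = 11
n3 (Black): min(8, 11) = 8
n0 (White): max(0, -5, 8) = 8
At n0, White picks n3 (highest: 8).
At n3, Black picks n3.1 (lowest: 8).
At n3.1, White picks n3.1.1 (highest: 8).
Terminal value 8.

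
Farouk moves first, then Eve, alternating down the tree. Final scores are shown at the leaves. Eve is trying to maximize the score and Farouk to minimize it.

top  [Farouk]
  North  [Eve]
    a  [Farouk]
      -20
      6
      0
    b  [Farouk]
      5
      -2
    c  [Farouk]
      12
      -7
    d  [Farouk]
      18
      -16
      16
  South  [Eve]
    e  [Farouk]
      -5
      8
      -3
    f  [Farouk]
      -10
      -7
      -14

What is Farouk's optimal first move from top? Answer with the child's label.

South

a (Farouk): min(-20, 6, 0) = -20
b (Farouk): min(5, -2) = -2
c (Farouk): min(12, -7) = -7
d (Farouk): min(18, -16, 16) = -16
North (Eve): max(-20, -2, -7, -16) = -2
e (Farouk): min(-5, 8, -3) = -5
f (Farouk): min(-10, -7, -14) = -14
South (Eve): max(-5, -14) = -5
top (Farouk): min(-2, -5) = -5
Farouk at top wants the lowest of {North=-2, South=-5}, so chooses South.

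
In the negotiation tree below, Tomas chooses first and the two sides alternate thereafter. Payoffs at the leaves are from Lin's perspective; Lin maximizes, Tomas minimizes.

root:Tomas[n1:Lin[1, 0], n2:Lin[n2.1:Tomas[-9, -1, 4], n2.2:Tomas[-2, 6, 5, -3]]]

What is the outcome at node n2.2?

n2.2 (Tomas): min(-2, 6, 5, -3) = -3

-3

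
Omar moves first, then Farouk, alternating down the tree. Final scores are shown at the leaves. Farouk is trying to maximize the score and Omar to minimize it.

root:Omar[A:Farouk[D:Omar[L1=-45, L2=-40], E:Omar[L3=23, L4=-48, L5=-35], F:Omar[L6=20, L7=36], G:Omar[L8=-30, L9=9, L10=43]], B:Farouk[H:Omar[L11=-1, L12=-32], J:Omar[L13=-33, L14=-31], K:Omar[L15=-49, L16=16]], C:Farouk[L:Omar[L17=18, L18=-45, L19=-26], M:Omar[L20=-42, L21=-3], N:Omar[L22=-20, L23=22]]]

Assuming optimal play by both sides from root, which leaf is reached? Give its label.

L12

D (Omar): min(-45, -40) = -45
E (Omar): min(23, -48, -35) = -48
F (Omar): min(20, 36) = 20
G (Omar): min(-30, 9, 43) = -30
A (Farouk): max(-45, -48, 20, -30) = 20
H (Omar): min(-1, -32) = -32
J (Omar): min(-33, -31) = -33
K (Omar): min(-49, 16) = -49
B (Farouk): max(-32, -33, -49) = -32
L (Omar): min(18, -45, -26) = -45
M (Omar): min(-42, -3) = -42
N (Omar): min(-20, 22) = -20
C (Farouk): max(-45, -42, -20) = -20
root (Omar): min(20, -32, -20) = -32
At root, Omar picks B (lowest: -32).
At B, Farouk picks H (highest: -32).
At H, Omar picks L12 (lowest: -32).
Terminal value -32.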